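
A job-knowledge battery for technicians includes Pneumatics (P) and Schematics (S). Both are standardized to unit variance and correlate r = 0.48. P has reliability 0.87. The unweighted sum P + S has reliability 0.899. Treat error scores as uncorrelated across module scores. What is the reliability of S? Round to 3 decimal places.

Var(P+S) = 2 + 2·0.48 = 2.960.
True-score variance = ρ_P + ρ_S + 2·0.48, so 0.899 = (0.87 + ρ_S + 0.96) / 2.960.
ρ_S = 0.899·2.960 − 0.87 − 0.96 = 0.831.

0.831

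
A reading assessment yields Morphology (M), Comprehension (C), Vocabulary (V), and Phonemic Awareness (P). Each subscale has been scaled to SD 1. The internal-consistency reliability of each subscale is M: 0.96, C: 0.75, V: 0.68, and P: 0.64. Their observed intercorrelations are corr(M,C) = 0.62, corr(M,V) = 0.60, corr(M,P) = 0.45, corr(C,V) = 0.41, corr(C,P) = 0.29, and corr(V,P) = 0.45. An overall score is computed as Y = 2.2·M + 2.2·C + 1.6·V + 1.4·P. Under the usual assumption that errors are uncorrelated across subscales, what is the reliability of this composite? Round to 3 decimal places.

Var(Y) = 2.2² + 2.2² + 1.6² + 1.4² + 2·[4.84·0.62 + 3.52·0.60 + 3.08·0.45 + 3.52·0.41 + 3.08·0.29 + 2.24·0.45] = 14.2 + 19.6864 = 33.8864.
Because errors are independent across components, Cov(Tᵢ,Tⱼ) = Cov(Xᵢ,Xⱼ); the off-diagonal part of the true-score variance is the same as above.
True-score variance = [2.2²·0.96 + 2.2²·0.75 + 1.6²·0.68 + 1.4²·0.64] + 19.6864 = 11.2716 + 19.6864 = 30.958.
Reliability = 30.958 / 33.8864 = 0.914.

0.914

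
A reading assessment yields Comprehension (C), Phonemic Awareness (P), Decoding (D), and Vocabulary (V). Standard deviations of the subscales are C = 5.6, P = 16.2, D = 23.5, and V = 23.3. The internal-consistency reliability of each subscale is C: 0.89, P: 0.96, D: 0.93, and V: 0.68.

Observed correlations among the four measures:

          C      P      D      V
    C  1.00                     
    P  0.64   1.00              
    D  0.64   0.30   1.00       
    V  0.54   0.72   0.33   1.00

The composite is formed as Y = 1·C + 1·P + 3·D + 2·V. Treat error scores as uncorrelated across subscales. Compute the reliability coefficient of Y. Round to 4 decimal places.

0.9139

Var(Y) = 5.6² + 16.2² + 3²·23.5² + 2²·23.3² + 2·[5.6·16.2·0.64 + 3·5.6·23.5·0.64 + 2·5.6·23.3·0.54 + 3·16.2·23.5·0.30 + 2·16.2·23.3·0.72 + 6·23.5·23.3·0.33] = 7435.61 + 4843.95 = 12279.6.
With uncorrelated errors the cross-covariances are all true-score covariance, so they carry over unchanged; only the diagonal terms shrink to ρᵢσᵢ².
True-score variance = [5.6²·0.89 + 16.2²·0.96 + 3²·23.5²·0.93 + 2²·23.3²·0.68] + 4843.95 = 6378.85 + 4843.95 = 11222.8.
Reliability = 11222.8 / 12279.6 = 0.9139.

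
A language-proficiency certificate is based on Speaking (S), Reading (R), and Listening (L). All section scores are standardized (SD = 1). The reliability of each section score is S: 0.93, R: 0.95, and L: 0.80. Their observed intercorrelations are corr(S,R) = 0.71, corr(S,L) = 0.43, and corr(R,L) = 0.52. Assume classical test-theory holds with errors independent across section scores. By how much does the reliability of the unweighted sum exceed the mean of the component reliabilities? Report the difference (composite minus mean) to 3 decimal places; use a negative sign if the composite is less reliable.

0.056

Var(sum) = 3 + 3.32 = 6.32; true-score variance = 2.68 + 3.32 = 6; composite reliability = 0.9494.
Mean component reliability = 0.8933.
Difference = 0.9494 − 0.8933 = 0.056.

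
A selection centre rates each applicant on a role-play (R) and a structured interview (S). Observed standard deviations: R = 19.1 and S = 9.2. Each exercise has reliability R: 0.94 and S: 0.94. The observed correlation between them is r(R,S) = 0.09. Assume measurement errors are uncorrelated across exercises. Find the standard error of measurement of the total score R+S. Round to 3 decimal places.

5.193

Var(total) = 449.45 + 31.6296 = 481.08.
True-score variance = 422.483 + 31.6296 = 454.113, so reliability = 0.9439.
Error variance = 481.08 − 454.113 = 26.967; SEM = √26.967 = 5.193.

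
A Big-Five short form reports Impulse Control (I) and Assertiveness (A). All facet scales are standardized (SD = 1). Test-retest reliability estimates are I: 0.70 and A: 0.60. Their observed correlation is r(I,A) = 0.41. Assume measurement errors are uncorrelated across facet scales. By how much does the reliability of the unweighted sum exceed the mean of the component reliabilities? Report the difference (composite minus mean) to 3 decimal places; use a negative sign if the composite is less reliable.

Var(sum) = 2 + 0.82 = 2.82; true-score variance = 1.3 + 0.82 = 2.12; composite reliability = 0.7518.
Mean component reliability = 0.6500.
Difference = 0.7518 − 0.6500 = 0.102.

0.102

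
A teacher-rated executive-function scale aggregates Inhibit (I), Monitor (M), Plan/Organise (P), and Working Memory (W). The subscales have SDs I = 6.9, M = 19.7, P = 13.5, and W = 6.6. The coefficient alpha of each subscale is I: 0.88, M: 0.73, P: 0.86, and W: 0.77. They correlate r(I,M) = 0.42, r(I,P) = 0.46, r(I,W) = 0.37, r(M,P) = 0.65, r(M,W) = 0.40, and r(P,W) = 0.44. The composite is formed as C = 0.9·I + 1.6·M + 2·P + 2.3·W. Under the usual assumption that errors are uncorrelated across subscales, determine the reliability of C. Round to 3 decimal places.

0.899

Var(C) = 0.9²·6.9² + 1.6²·19.7² + 2²·13.5² + 2.3²·6.6² + 2·[1.44·6.9·19.7·0.42 + 1.8·6.9·13.5·0.46 + 2.07·6.9·6.6·0.37 + 3.2·19.7·13.5·0.65 + 3.68·19.7·6.6·0.40 + 4.6·13.5·6.6·0.44] = 1991.51 + 2238.24 = 4229.75.
With uncorrelated errors the cross-covariances are all true-score covariance, so they carry over unchanged; only the diagonal terms shrink to ρᵢσᵢ².
True-score variance = [0.9²·6.9²·0.88 + 1.6²·19.7²·0.73 + 2²·13.5²·0.86 + 2.3²·6.6²·0.77] + 2238.24 = 1563.57 + 2238.24 = 3801.82.
Reliability = 3801.82 / 4229.75 = 0.899.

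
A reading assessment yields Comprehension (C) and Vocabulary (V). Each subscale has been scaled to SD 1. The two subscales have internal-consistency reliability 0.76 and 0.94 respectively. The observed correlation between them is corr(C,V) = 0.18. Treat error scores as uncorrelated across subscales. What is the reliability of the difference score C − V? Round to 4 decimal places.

0.8171

Var(C−V) = 1 + 1 − 2·0.18 = 2 − 0.36 = 1.64.
Under uncorrelated errors the observed covariances equal the true-score covariances, so only the own-variance terms attenuate.
True-score variance = [0.76 + 0.94] − 0.36 = 1.7 − 0.36 = 1.34.
Reliability = 1.34 / 1.64 = 0.8171.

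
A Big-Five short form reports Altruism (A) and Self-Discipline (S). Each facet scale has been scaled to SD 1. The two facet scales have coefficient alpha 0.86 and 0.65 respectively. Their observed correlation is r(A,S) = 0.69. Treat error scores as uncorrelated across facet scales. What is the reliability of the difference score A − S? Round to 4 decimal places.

Var(A−S) = 1 + 1 − 2·0.69 = 2 − 1.38 = 0.62.
Under uncorrelated errors the observed covariances equal the true-score covariances, so only the own-variance terms attenuate.
True-score variance = [0.86 + 0.65] − 1.38 = 1.51 − 1.38 = 0.13.
Reliability = 0.13 / 0.62 = 0.2097.

0.2097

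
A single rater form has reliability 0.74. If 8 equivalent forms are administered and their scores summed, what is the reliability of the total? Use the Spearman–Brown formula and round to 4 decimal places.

ρ_k = kρ / (1 + (k−1)ρ) = 8·0.74 / (1 + 7·0.74) = 5.920 / 6.180 = 0.9579.

0.9579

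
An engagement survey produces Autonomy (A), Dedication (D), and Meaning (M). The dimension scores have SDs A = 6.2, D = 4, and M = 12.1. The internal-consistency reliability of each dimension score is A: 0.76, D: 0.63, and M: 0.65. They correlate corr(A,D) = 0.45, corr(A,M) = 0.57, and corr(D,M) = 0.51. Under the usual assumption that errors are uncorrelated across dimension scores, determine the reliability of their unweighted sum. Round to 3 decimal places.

Var(A+D+M) = 6.2² + 4² + 12.1² + 2·[6.2·4·0.45 + 6.2·12.1·0.57 + 4·12.1·0.51] = 200.85 + 157.211 = 358.061.
With uncorrelated errors the cross-covariances are all true-score covariance, so they carry over unchanged; only the diagonal terms shrink to ρᵢσᵢ².
True-score variance = [6.2²·0.76 + 4²·0.63 + 12.1²·0.65] + 157.211 = 134.461 + 157.211 = 291.672.
Reliability = 291.672 / 358.061 = 0.815.

0.815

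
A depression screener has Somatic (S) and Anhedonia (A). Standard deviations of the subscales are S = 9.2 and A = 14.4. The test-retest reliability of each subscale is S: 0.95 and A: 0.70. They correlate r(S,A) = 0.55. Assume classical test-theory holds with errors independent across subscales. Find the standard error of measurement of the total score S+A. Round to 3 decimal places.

8.151

Var(total) = 292 + 145.728 = 437.728.
True-score variance = 225.56 + 145.728 = 371.288, so reliability = 0.8482.
Error variance = 437.728 − 371.288 = 66.44; SEM = √66.44 = 8.151.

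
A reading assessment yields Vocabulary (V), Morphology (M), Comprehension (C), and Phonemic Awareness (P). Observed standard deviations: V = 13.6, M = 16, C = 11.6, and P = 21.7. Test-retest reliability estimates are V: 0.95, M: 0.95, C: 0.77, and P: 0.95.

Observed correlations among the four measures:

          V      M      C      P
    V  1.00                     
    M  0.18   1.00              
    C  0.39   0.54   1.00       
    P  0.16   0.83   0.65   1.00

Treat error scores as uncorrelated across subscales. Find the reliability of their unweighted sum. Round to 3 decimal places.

0.969

Var(V+M+C+P) = 13.6² + 16² + 11.6² + 21.7² + 2·[13.6·16·0.18 + 13.6·11.6·0.39 + 13.6·21.7·0.16 + 16·11.6·0.54 + 16·21.7·0.83 + 11.6·21.7·0.65] = 1046.41 + 1399.86 = 2446.27.
Because errors are independent across components, Cov(Tᵢ,Tⱼ) = Cov(Xᵢ,Xⱼ); the off-diagonal part of the true-score variance is the same as above.
True-score variance = [13.6²·0.95 + 16²·0.95 + 11.6²·0.77 + 21.7²·0.95] + 1399.86 = 969.869 + 1399.86 = 2369.73.
Reliability = 2369.73 / 2446.27 = 0.969.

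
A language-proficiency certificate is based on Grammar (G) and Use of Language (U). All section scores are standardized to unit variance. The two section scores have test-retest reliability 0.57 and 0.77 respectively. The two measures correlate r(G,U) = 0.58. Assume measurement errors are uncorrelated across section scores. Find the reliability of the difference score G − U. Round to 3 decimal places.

0.214

Var(G−U) = 1 + 1 − 2·0.58 = 2 − 1.16 = 0.84.
With uncorrelated errors the cross-covariances are all true-score covariance, so they carry over unchanged; only the diagonal terms shrink to ρᵢσᵢ².
True-score variance = [0.57 + 0.77] − 1.16 = 1.34 − 1.16 = 0.18.
Reliability = 0.18 / 0.84 = 0.214.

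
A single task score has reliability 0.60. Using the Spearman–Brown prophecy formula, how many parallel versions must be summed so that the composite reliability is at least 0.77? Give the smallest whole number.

k ≥ ρ*(1−ρ₁)/(ρ₁(1−ρ*)) = 0.77·0.40 / (0.60·0.23) = 2.232.
Smallest integer k = 3.

3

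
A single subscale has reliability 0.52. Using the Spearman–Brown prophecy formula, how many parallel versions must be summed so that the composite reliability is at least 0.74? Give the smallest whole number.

k ≥ ρ*(1−ρ₁)/(ρ₁(1−ρ*)) = 0.74·0.48 / (0.52·0.26) = 2.627.
Smallest integer k = 3.

3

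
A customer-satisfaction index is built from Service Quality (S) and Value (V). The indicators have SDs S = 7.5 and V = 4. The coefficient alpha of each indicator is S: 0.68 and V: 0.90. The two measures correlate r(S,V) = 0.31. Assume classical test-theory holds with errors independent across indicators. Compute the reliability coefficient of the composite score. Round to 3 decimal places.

Var(S+V) = 7.5² + 4² + 2·[7.5·4·0.31] = 72.25 + 18.6 = 90.85.
Under uncorrelated errors the observed covariances equal the true-score covariances, so only the own-variance terms attenuate.
True-score variance = [7.5²·0.68 + 4²·0.90] + 18.6 = 52.65 + 18.6 = 71.25.
Reliability = 71.25 / 90.85 = 0.784.

0.784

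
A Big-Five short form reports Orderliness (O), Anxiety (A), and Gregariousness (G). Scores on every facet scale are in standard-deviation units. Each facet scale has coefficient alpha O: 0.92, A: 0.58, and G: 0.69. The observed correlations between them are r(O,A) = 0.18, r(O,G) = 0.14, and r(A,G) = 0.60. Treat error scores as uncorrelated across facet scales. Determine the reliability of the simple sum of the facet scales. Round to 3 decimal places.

Var(O+A+G) = 3 + 2·[0.18 + 0.14 + 0.60] = 3 + 1.84 = 4.84.
With uncorrelated errors the cross-covariances are all true-score covariance, so they carry over unchanged; only the diagonal terms shrink to ρᵢσᵢ².
True-score variance = [0.92 + 0.58 + 0.69] + 1.84 = 2.19 + 1.84 = 4.03.
Reliability = 4.03 / 4.84 = 0.833.

0.833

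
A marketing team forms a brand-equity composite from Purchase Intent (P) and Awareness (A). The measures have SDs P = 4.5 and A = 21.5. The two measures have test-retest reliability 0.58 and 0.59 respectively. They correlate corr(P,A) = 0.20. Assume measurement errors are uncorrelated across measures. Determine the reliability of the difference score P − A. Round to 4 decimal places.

0.5538

Var(P−A) = 4.5² + 21.5² − 2·4.5·21.5·0.20 = 482.5 − 38.7 = 443.8.
Under uncorrelated errors the observed covariances equal the true-score covariances, so only the own-variance terms attenuate.
True-score variance = [4.5²·0.58 + 21.5²·0.59] − 38.7 = 284.472 − 38.7 = 245.772.
Reliability = 245.772 / 443.8 = 0.5538.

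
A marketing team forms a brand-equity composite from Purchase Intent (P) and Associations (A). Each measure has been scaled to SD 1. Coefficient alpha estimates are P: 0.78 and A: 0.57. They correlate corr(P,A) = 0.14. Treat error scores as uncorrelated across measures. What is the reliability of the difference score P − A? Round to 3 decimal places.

Var(P−A) = 1 + 1 − 2·0.14 = 2 − 0.28 = 1.72.
Under uncorrelated errors the observed covariances equal the true-score covariances, so only the own-variance terms attenuate.
True-score variance = [0.78 + 0.57] − 0.28 = 1.35 − 0.28 = 1.07.
Reliability = 1.07 / 1.72 = 0.622.

0.622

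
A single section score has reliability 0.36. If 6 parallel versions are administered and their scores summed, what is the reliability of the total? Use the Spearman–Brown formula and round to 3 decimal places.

ρ_k = kρ / (1 + (k−1)ρ) = 6·0.36 / (1 + 5·0.36) = 2.160 / 2.800 = 0.771.

0.771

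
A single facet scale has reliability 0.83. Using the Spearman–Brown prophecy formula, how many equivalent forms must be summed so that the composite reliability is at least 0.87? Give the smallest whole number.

k ≥ ρ*(1−ρ₁)/(ρ₁(1−ρ*)) = 0.87·0.17 / (0.83·0.13) = 1.371.
Smallest integer k = 2.

2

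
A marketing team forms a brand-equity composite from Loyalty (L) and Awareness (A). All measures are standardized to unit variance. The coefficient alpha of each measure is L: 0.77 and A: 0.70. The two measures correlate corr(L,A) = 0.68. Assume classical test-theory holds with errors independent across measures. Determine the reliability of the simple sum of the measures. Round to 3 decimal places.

Var(L+A) = 2 + 2·[0.68] = 2 + 1.36 = 3.36.
With uncorrelated errors the cross-covariances are all true-score covariance, so they carry over unchanged; only the diagonal terms shrink to ρᵢσᵢ².
True-score variance = [0.77 + 0.70] + 1.36 = 1.47 + 1.36 = 2.83.
Reliability = 2.83 / 3.36 = 0.842.

0.842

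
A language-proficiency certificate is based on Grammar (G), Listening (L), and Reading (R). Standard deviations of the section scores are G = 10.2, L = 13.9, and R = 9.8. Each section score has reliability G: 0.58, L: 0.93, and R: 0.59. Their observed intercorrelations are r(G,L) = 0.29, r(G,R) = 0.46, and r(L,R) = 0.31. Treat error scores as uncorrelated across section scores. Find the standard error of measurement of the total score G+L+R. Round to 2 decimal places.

Var(total) = 393.29 + 258.652 = 651.942.
True-score variance = 296.692 + 258.652 = 555.344, so reliability = 0.8518.
Error variance = 651.942 − 555.344 = 96.5979; SEM = √96.5979 = 9.83.

9.83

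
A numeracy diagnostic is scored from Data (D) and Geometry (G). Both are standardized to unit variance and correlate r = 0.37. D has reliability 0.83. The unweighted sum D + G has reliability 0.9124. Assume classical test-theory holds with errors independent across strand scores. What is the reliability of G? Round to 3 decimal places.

Var(D+G) = 2 + 2·0.37 = 2.740.
True-score variance = ρ_D + ρ_G + 2·0.37, so 0.9124 = (0.83 + ρ_G + 0.74) / 2.740.
ρ_G = 0.9124·2.740 − 0.83 − 0.74 = 0.930.

0.930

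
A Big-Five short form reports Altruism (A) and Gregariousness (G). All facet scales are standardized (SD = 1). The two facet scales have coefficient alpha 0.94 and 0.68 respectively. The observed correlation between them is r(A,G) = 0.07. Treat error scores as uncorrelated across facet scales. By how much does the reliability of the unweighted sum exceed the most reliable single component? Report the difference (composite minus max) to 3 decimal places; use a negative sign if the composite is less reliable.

Var(sum) = 2 + 0.14 = 2.14; true-score variance = 1.62 + 0.14 = 1.76; composite reliability = 0.8224.
Max component reliability = 0.9400.
Difference = 0.8224 − 0.9400 = -0.118.

-0.118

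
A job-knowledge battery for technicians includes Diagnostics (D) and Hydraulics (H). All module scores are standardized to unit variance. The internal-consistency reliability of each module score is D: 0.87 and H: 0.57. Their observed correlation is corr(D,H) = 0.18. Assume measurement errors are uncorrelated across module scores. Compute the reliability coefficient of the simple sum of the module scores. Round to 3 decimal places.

Var(D+H) = 2 + 2·[0.18] = 2 + 0.36 = 2.36.
Under uncorrelated errors the observed covariances equal the true-score covariances, so only the own-variance terms attenuate.
True-score variance = [0.87 + 0.57] + 0.36 = 1.44 + 0.36 = 1.8.
Reliability = 1.8 / 2.36 = 0.763.

0.763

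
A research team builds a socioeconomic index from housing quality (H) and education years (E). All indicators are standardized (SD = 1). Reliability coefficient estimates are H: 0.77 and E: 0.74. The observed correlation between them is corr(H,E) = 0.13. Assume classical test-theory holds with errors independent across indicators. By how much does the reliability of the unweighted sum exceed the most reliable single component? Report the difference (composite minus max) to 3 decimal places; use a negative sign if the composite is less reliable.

0.013

Var(sum) = 2 + 0.26 = 2.26; true-score variance = 1.51 + 0.26 = 1.77; composite reliability = 0.7832.
Max component reliability = 0.7700.
Difference = 0.7832 − 0.7700 = 0.013.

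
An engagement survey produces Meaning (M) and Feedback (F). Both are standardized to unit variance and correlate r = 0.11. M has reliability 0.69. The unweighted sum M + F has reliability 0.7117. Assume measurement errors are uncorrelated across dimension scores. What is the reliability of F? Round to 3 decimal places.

Var(M+F) = 2 + 2·0.11 = 2.220.
True-score variance = ρ_M + ρ_F + 2·0.11, so 0.7117 = (0.69 + ρ_F + 0.22) / 2.220.
ρ_F = 0.7117·2.220 − 0.69 − 0.22 = 0.670.

0.670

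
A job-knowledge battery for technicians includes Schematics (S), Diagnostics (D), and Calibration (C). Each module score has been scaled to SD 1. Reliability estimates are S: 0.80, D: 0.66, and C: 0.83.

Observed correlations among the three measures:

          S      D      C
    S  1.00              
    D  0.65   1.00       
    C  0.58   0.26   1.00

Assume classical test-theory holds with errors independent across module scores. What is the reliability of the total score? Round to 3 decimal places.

Var(S+D+C) = 3 + 2·[0.65 + 0.58 + 0.26] = 3 + 2.98 = 5.98.
With uncorrelated errors the cross-covariances are all true-score covariance, so they carry over unchanged; only the diagonal terms shrink to ρᵢσᵢ².
True-score variance = [0.80 + 0.66 + 0.83] + 2.98 = 2.29 + 2.98 = 5.27.
Reliability = 5.27 / 5.98 = 0.881.

0.881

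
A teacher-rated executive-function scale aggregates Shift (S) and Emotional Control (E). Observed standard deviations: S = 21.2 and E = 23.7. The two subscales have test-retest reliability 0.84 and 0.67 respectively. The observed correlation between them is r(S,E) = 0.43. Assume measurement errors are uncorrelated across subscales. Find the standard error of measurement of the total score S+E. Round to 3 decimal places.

16.040

Var(total) = 1011.13 + 432.098 = 1443.23.
True-score variance = 753.862 + 432.098 = 1185.96, so reliability = 0.8217.
Error variance = 1443.23 − 1185.96 = 257.268; SEM = √257.268 = 16.040.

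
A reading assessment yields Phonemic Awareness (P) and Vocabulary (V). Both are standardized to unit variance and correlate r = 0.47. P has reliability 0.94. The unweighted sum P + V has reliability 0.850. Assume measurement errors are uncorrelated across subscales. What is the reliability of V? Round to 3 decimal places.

0.619

Var(P+V) = 2 + 2·0.47 = 2.940.
True-score variance = ρ_P + ρ_V + 2·0.47, so 0.850 = (0.94 + ρ_V + 0.94) / 2.940.
ρ_V = 0.850·2.940 − 0.94 − 0.94 = 0.619.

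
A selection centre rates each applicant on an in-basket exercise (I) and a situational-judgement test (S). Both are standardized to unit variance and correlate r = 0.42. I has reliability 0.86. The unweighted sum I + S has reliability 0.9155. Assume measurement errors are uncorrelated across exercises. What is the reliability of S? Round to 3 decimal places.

0.900

Var(I+S) = 2 + 2·0.42 = 2.840.
True-score variance = ρ_I + ρ_S + 2·0.42, so 0.9155 = (0.86 + ρ_S + 0.84) / 2.840.
ρ_S = 0.9155·2.840 − 0.86 − 0.84 = 0.900.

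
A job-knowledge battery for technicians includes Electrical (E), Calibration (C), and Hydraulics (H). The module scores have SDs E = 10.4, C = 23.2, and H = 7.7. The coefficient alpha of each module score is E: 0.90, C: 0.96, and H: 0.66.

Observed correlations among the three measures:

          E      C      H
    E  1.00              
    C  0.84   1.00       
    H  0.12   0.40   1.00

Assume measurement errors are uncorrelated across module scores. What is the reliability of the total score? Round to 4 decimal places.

Var(E+C+H) = 10.4² + 23.2² + 7.7² + 2·[10.4·23.2·0.84 + 10.4·7.7·0.12 + 23.2·7.7·0.40] = 705.69 + 567.482 = 1273.17.
Because errors are independent across components, Cov(Tᵢ,Tⱼ) = Cov(Xᵢ,Xⱼ); the off-diagonal part of the true-score variance is the same as above.
True-score variance = [10.4²·0.90 + 23.2²·0.96 + 7.7²·0.66] + 567.482 = 653.186 + 567.482 = 1220.67.
Reliability = 1220.67 / 1273.17 = 0.9588.

0.9588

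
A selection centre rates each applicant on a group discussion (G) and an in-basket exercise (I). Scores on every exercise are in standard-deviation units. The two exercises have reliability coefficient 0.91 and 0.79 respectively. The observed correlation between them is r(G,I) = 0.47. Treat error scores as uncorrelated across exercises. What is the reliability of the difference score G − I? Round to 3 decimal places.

0.717

Var(G−I) = 1 + 1 − 2·0.47 = 2 − 0.94 = 1.06.
Under uncorrelated errors the observed covariances equal the true-score covariances, so only the own-variance terms attenuate.
True-score variance = [0.91 + 0.79] − 0.94 = 1.7 − 0.94 = 0.76.
Reliability = 0.76 / 1.06 = 0.717.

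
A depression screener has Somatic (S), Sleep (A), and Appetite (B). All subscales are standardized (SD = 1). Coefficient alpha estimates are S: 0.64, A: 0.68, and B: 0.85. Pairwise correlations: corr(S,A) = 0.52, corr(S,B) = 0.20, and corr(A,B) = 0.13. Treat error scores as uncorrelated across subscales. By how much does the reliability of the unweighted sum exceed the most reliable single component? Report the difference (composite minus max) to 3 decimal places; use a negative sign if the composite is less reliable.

-0.027

Var(sum) = 3 + 1.7 = 4.7; true-score variance = 2.17 + 1.7 = 3.87; composite reliability = 0.8234.
Max component reliability = 0.8500.
Difference = 0.8234 − 0.8500 = -0.027.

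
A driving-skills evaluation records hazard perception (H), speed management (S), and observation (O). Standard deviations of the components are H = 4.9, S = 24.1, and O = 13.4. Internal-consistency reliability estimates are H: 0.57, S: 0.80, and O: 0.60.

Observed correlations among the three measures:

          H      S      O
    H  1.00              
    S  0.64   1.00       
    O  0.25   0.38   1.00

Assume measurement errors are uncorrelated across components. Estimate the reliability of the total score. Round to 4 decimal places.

Var(H+S+O) = 4.9² + 24.1² + 13.4² + 2·[4.9·24.1·0.64 + 4.9·13.4·0.25 + 24.1·13.4·0.38] = 784.38 + 429.42 = 1213.8.
Because errors are independent across components, Cov(Tᵢ,Tⱼ) = Cov(Xᵢ,Xⱼ); the off-diagonal part of the true-score variance is the same as above.
True-score variance = [4.9²·0.57 + 24.1²·0.80 + 13.4²·0.60] + 429.42 = 586.07 + 429.42 = 1015.49.
Reliability = 1015.49 / 1213.8 = 0.8366.

0.8366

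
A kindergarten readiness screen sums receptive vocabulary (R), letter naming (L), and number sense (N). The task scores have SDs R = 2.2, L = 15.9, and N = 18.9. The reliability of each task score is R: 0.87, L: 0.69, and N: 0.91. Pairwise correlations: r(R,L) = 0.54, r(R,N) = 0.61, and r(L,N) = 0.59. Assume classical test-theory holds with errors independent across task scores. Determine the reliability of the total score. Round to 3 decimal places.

0.895

Var(R+L+N) = 2.2² + 15.9² + 18.9² + 2·[2.2·15.9·0.54 + 2.2·18.9·0.61 + 15.9·18.9·0.59] = 614.86 + 443.108 = 1057.97.
Under uncorrelated errors the observed covariances equal the true-score covariances, so only the own-variance terms attenuate.
True-score variance = [2.2²·0.87 + 15.9²·0.69 + 18.9²·0.91] + 443.108 = 503.711 + 443.108 = 946.819.
Reliability = 946.819 / 1057.97 = 0.895.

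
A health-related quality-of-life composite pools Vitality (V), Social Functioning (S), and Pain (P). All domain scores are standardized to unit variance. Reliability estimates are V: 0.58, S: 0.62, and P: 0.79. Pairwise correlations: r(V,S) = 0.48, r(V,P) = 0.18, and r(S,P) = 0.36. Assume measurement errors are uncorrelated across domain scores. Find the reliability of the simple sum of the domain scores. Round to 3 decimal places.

Var(V+S+P) = 3 + 2·[0.48 + 0.18 + 0.36] = 3 + 2.04 = 5.04.
Because errors are independent across components, Cov(Tᵢ,Tⱼ) = Cov(Xᵢ,Xⱼ); the off-diagonal part of the true-score variance is the same as above.
True-score variance = [0.58 + 0.62 + 0.79] + 2.04 = 1.99 + 2.04 = 4.03.
Reliability = 4.03 / 5.04 = 0.800.

0.800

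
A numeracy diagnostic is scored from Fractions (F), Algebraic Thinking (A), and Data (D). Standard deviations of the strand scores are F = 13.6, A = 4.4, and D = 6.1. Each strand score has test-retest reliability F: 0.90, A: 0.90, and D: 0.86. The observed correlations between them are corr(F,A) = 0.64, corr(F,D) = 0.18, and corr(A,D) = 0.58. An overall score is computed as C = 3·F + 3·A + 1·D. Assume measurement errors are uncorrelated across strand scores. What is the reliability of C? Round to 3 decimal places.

0.931

Var(C) = 3²·13.6² + 3²·4.4² + 6.1² + 2·[9·13.6·4.4·0.64 + 3·13.6·6.1·0.18 + 3·4.4·6.1·0.58] = 1876.09 + 872.357 = 2748.45.
Because errors are independent across components, Cov(Tᵢ,Tⱼ) = Cov(Xᵢ,Xⱼ); the off-diagonal part of the true-score variance is the same as above.
True-score variance = [3²·13.6²·0.90 + 3²·4.4²·0.90 + 6.1²·0.86] + 872.357 = 1686.99 + 872.357 = 2559.35.
Reliability = 2559.35 / 2748.45 = 0.931.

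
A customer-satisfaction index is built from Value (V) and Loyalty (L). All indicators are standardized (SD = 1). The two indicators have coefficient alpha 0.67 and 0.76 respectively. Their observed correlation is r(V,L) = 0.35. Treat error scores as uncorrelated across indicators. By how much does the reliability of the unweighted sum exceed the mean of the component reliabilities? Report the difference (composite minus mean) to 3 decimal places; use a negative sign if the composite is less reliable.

Var(sum) = 2 + 0.7 = 2.7; true-score variance = 1.43 + 0.7 = 2.13; composite reliability = 0.7889.
Mean component reliability = 0.7150.
Difference = 0.7889 − 0.7150 = 0.074.

0.074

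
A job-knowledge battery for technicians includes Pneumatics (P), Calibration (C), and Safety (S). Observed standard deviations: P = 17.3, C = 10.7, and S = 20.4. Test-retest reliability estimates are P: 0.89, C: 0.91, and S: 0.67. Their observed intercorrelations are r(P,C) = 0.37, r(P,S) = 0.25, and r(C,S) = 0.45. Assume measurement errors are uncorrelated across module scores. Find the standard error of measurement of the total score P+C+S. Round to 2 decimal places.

13.44

Var(total) = 829.94 + 509.893 = 1339.83.
True-score variance = 649.381 + 509.893 = 1159.27, so reliability = 0.8652.
Error variance = 1339.83 − 1159.27 = 180.559; SEM = √180.559 = 13.44.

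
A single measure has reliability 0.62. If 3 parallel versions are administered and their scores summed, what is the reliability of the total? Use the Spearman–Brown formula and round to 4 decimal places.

ρ_k = kρ / (1 + (k−1)ρ) = 3·0.62 / (1 + 2·0.62) = 1.860 / 2.240 = 0.8304.

0.8304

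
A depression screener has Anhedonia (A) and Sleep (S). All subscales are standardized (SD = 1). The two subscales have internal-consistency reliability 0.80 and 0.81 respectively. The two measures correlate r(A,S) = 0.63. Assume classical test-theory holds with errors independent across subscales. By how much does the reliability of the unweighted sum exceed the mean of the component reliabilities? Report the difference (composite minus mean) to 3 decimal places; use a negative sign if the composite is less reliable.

0.075

Var(sum) = 2 + 1.26 = 3.26; true-score variance = 1.61 + 1.26 = 2.87; composite reliability = 0.8804.
Mean component reliability = 0.8050.
Difference = 0.8804 − 0.8050 = 0.075.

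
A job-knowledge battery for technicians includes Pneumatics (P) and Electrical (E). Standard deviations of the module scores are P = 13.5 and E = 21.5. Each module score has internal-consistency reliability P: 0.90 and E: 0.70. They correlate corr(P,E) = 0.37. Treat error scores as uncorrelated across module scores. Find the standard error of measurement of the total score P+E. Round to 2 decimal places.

12.53

Var(total) = 644.5 + 214.785 = 859.285.
True-score variance = 487.6 + 214.785 = 702.385, so reliability = 0.8174.
Error variance = 859.285 − 702.385 = 156.9; SEM = √156.9 = 12.53.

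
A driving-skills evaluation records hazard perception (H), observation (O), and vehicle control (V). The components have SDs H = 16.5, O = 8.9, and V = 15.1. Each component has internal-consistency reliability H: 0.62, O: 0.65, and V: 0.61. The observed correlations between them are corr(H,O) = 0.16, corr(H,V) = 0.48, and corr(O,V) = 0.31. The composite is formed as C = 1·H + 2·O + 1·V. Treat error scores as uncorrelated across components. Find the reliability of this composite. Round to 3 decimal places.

Var(C) = 16.5² + 2²·8.9² + 15.1² + 2·[2·16.5·8.9·0.16 + 16.5·15.1·0.48 + 2·8.9·15.1·0.31] = 817.1 + 499.812 = 1316.91.
Because errors are independent across components, Cov(Tᵢ,Tⱼ) = Cov(Xᵢ,Xⱼ); the off-diagonal part of the true-score variance is the same as above.
True-score variance = [16.5²·0.62 + 2²·8.9²·0.65 + 15.1²·0.61] + 499.812 = 513.827 + 499.812 = 1013.64.
Reliability = 1013.64 / 1316.91 = 0.770.

0.770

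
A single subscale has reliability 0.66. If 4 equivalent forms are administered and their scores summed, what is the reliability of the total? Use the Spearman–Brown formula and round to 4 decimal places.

0.8859

ρ_k = kρ / (1 + (k−1)ρ) = 4·0.66 / (1 + 3·0.66) = 2.640 / 2.980 = 0.8859.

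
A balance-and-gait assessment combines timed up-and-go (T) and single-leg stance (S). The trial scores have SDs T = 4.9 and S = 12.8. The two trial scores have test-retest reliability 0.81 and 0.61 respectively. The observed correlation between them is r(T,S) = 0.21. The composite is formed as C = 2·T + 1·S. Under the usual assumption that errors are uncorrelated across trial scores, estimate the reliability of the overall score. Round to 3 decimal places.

0.737

Var(C) = 2²·4.9² + 12.8² + 2·[2·4.9·12.8·0.21] = 259.88 + 52.6848 = 312.565.
With uncorrelated errors the cross-covariances are all true-score covariance, so they carry over unchanged; only the diagonal terms shrink to ρᵢσᵢ².
True-score variance = [2²·4.9²·0.81 + 12.8²·0.61] + 52.6848 = 177.735 + 52.6848 = 230.42.
Reliability = 230.42 / 312.565 = 0.737.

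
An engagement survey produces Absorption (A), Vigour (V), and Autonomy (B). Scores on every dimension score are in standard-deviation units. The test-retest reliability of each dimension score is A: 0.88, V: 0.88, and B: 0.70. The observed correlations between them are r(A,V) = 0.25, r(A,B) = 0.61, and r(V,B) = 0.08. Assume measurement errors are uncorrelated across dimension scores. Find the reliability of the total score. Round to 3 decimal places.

0.889

Var(A+V+B) = 3 + 2·[0.25 + 0.61 + 0.08] = 3 + 1.88 = 4.88.
Under uncorrelated errors the observed covariances equal the true-score covariances, so only the own-variance terms attenuate.
True-score variance = [0.88 + 0.88 + 0.70] + 1.88 = 2.46 + 1.88 = 4.34.
Reliability = 4.34 / 4.88 = 0.889.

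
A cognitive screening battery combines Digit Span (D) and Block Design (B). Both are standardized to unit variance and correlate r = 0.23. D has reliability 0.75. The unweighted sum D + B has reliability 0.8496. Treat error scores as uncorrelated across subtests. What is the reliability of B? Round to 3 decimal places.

0.880

Var(D+B) = 2 + 2·0.23 = 2.460.
True-score variance = ρ_D + ρ_B + 2·0.23, so 0.8496 = (0.75 + ρ_B + 0.46) / 2.460.
ρ_B = 0.8496·2.460 − 0.75 − 0.46 = 0.880.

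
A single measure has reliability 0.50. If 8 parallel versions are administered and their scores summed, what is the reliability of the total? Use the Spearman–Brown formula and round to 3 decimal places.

ρ_k = kρ / (1 + (k−1)ρ) = 8·0.50 / (1 + 7·0.50) = 4.000 / 4.500 = 0.889.

0.889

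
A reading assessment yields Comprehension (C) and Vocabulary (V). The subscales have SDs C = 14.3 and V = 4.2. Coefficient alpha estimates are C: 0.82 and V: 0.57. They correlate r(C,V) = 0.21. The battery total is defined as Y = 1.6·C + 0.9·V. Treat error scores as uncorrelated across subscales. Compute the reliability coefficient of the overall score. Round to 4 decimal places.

0.8252

Var(Y) = 1.6²·14.3² + 0.9²·4.2² + 2·[1.44·14.3·4.2·0.21] = 537.783 + 36.3243 = 574.107.
Under uncorrelated errors the observed covariances equal the true-score covariances, so only the own-variance terms attenuate.
True-score variance = [1.6²·14.3²·0.82 + 0.9²·4.2²·0.57] + 36.3243 = 437.41 + 36.3243 = 473.734.
Reliability = 473.734 / 574.107 = 0.8252.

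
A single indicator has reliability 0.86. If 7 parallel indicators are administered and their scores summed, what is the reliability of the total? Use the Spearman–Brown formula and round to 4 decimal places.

ρ_k = kρ / (1 + (k−1)ρ) = 7·0.86 / (1 + 6·0.86) = 6.020 / 6.160 = 0.9773.

0.9773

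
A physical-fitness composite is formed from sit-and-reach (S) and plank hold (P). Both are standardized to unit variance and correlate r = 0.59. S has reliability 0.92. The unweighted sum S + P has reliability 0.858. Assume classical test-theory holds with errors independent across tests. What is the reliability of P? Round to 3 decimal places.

Var(S+P) = 2 + 2·0.59 = 3.180.
True-score variance = ρ_S + ρ_P + 2·0.59, so 0.858 = (0.92 + ρ_P + 1.18) / 3.180.
ρ_P = 0.858·3.180 − 0.92 − 1.18 = 0.628.

0.628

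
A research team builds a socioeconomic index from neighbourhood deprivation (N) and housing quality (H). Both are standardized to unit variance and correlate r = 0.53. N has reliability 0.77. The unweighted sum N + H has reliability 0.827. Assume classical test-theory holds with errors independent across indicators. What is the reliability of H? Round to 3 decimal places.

0.701

Var(N+H) = 2 + 2·0.53 = 3.060.
True-score variance = ρ_N + ρ_H + 2·0.53, so 0.827 = (0.77 + ρ_H + 1.06) / 3.060.
ρ_H = 0.827·3.060 − 0.77 − 1.06 = 0.701.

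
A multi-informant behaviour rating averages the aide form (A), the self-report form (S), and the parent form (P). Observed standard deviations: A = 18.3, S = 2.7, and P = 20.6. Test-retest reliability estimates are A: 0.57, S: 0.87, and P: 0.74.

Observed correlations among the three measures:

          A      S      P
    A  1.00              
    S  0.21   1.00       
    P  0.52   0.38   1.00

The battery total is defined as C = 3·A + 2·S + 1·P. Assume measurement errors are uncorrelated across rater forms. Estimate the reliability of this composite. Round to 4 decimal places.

0.7094

Var(C) = 3²·18.3² + 2²·2.7² + 20.6² + 2·[6·18.3·2.7·0.21 + 3·18.3·20.6·0.52 + 2·2.7·20.6·0.38] = 3467.53 + 1385.23 = 4852.76.
With uncorrelated errors the cross-covariances are all true-score covariance, so they carry over unchanged; only the diagonal terms shrink to ρᵢσᵢ².
True-score variance = [3²·18.3²·0.57 + 2²·2.7²·0.87 + 20.6²·0.74] + 1385.23 = 2057.38 + 1385.23 = 3442.61.
Reliability = 3442.61 / 4852.76 = 0.7094.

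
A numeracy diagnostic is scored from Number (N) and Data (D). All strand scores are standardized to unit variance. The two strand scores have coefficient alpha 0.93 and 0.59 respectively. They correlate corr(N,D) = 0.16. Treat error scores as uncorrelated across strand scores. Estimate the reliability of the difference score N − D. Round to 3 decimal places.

Var(N−D) = 1 + 1 − 2·0.16 = 2 − 0.32 = 1.68.
Because errors are independent across components, Cov(Tᵢ,Tⱼ) = Cov(Xᵢ,Xⱼ); the off-diagonal part of the true-score variance is the same as above.
True-score variance = [0.93 + 0.59] − 0.32 = 1.52 − 0.32 = 1.2.
Reliability = 1.2 / 1.68 = 0.714.

0.714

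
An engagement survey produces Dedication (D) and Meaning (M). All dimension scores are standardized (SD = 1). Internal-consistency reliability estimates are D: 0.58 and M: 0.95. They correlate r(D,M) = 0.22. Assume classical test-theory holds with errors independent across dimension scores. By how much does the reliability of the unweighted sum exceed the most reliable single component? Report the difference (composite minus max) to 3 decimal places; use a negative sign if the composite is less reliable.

-0.143

Var(sum) = 2 + 0.44 = 2.44; true-score variance = 1.53 + 0.44 = 1.97; composite reliability = 0.8074.
Max component reliability = 0.9500.
Difference = 0.8074 − 0.9500 = -0.143.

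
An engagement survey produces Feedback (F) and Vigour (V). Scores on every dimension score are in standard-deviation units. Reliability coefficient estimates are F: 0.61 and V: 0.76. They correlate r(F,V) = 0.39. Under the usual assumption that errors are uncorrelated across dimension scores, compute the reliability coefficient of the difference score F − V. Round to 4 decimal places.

0.4836

Var(F−V) = 1 + 1 − 2·0.39 = 2 − 0.78 = 1.22.
With uncorrelated errors the cross-covariances are all true-score covariance, so they carry over unchanged; only the diagonal terms shrink to ρᵢσᵢ².
True-score variance = [0.61 + 0.76] − 0.78 = 1.37 − 0.78 = 0.59.
Reliability = 0.59 / 1.22 = 0.4836.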